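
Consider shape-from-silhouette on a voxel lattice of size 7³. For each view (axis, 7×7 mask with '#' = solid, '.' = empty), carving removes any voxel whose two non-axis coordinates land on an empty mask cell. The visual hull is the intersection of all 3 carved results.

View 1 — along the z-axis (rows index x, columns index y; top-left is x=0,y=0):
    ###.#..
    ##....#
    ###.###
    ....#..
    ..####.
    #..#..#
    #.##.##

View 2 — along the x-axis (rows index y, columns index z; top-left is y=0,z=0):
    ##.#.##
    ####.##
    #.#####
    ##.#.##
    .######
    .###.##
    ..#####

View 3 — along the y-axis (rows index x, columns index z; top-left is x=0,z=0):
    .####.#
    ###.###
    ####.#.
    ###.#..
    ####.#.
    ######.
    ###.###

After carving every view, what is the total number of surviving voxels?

before carving: 343 voxels (7×7×7)
V1 z: intersect with XY mask (26 set) -- 182 left
V2 x: intersect with YZ mask (38 set) -- 141 left
V3 y: intersect with XZ mask (37 set) -- 105 left

remaining voxels: 105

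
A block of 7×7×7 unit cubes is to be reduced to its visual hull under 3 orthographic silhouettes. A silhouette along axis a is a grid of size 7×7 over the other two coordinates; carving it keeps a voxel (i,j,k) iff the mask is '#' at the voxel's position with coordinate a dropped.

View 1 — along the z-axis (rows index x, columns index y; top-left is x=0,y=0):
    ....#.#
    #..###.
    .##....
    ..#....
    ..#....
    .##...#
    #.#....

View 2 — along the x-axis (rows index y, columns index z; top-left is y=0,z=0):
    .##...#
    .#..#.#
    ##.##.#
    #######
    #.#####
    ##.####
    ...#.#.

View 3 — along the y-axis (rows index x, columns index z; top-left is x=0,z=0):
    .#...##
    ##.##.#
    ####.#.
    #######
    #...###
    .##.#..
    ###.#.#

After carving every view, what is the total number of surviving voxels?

42 voxels

full grid |V| = 343
carve view 1 (along z, XY-mask fill 15/49): 105 voxels remain
carve view 2 (along x, YZ-mask fill 32/49): 66 voxels remain
carve view 3 (along y, XZ-mask fill 32/49): 42 voxels remain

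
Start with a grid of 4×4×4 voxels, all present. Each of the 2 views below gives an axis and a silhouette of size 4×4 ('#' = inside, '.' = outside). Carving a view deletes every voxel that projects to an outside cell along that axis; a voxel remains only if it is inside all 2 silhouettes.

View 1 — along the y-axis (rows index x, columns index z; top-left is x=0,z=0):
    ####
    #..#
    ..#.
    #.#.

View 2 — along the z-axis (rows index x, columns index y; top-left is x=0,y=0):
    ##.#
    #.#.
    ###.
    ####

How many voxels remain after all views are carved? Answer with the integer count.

27 voxels

initial block: 4^3 = 64
after view 1 [y-axis, 9 of 16 cells solid] → remaining = 36
after view 2 [z-axis, 12 of 16 cells solid] → remaining = 27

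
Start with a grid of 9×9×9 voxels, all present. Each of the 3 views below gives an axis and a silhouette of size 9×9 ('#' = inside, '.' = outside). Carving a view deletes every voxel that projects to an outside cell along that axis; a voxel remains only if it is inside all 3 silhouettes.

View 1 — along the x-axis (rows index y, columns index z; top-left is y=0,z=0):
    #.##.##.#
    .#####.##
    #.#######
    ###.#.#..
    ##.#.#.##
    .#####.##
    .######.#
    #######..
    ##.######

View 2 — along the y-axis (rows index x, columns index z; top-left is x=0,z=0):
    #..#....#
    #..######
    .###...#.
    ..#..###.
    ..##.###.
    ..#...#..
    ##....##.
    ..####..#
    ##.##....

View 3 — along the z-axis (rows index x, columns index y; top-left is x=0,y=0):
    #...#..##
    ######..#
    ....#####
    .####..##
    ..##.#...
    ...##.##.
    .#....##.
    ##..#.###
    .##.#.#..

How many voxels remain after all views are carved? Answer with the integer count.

voxel count = 142

full grid |V| = 729
  1. axis=0 (YZ plane), |mask|=61  ⇒  voxels=549
  2. axis=1 (XZ plane), |mask|=38  ⇒  voxels=257
  3. axis=2 (XY plane), |mask|=42  ⇒  voxels=142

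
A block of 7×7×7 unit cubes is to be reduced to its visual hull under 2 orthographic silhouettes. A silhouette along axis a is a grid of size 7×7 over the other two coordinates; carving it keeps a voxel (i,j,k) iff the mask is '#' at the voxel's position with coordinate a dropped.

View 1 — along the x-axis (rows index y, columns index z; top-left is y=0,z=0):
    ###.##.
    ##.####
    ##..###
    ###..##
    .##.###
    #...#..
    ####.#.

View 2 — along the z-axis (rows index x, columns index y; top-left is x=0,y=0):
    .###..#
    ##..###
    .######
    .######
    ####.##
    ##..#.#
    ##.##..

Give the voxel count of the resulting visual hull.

full grid |V| = 343
after view 1 [x-axis, 33 of 49 cells solid] → remaining = 231
after view 2 [z-axis, 35 of 49 cells solid] → remaining = 170

voxel count = 170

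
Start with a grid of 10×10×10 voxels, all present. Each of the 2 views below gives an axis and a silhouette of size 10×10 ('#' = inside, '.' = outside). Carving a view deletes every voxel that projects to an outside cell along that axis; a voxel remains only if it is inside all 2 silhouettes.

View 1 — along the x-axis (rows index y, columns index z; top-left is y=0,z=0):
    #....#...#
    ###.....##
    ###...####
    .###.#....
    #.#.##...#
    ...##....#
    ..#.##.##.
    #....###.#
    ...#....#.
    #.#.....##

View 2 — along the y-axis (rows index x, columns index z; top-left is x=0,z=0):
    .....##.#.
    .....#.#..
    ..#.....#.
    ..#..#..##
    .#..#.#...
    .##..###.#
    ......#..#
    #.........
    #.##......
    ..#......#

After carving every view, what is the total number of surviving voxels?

start: 10×10×10 = 1000 voxels
  1. axis=0 (YZ plane), |mask|=43  ⇒  voxels=430
  2. axis=1 (XZ plane), |mask|=28  ⇒  voxels=131

remaining voxels: 131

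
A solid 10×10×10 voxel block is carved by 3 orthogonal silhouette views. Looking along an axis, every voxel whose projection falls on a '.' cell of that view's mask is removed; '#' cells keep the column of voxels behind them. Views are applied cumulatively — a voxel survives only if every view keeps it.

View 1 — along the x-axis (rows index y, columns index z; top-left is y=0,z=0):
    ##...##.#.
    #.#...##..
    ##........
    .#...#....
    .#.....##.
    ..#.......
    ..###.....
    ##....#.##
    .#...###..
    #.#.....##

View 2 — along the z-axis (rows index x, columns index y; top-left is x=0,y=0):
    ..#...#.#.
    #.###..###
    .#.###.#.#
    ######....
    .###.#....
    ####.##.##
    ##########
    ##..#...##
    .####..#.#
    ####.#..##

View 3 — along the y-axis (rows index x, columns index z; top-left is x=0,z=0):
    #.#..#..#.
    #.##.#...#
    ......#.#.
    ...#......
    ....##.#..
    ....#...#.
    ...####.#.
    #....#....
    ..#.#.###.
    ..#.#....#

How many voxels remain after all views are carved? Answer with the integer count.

54 voxels

before carving: 1000 voxels (10×10×10)
carve view 1 (along x, YZ-mask fill 33/100): 330 voxels remain
carve view 2 (along z, XY-mask fill 62/100): 199 voxels remain
carve view 3 (along y, XZ-mask fill 32/100): 54 voxels remain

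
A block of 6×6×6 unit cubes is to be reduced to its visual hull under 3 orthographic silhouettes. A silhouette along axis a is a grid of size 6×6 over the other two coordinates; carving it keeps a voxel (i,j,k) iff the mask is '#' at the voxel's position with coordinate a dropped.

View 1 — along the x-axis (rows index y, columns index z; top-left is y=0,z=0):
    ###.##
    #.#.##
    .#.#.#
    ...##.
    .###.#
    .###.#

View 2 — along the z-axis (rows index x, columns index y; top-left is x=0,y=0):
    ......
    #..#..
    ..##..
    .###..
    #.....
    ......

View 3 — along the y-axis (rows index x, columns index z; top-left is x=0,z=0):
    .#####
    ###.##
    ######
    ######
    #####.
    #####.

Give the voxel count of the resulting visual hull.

|visual hull| = 24

initial block: 6^3 = 216
[1] x-view keeps 22 columns → grid now 132
[2] z-view keeps 8 columns → grid now 26
[3] y-view keeps 32 columns → grid now 24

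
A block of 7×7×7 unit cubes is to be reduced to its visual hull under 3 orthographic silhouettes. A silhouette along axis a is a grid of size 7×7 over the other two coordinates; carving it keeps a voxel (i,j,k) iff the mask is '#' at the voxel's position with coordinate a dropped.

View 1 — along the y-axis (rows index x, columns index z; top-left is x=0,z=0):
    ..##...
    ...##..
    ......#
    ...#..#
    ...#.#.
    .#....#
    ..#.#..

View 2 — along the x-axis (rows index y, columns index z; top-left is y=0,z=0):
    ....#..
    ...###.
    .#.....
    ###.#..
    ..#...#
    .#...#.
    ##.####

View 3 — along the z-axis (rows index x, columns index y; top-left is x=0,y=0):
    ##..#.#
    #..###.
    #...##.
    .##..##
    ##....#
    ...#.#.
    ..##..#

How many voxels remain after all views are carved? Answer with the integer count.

voxel count = 18

start: 7×7×7 = 343 voxels
step 1: project along y, AND mask (13/49) → |grid| = 91
step 2: project along x, AND mask (19/49) → |grid| = 33
step 3: project along z, AND mask (23/49) → |grid| = 18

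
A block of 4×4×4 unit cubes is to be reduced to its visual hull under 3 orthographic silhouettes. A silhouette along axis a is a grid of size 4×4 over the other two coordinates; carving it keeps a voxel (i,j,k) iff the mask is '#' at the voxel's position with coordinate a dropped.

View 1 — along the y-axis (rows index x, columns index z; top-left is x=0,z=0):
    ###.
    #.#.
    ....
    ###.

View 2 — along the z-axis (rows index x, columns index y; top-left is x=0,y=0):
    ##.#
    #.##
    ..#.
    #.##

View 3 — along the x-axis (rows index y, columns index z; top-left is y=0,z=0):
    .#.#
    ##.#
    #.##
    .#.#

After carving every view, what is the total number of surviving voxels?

voxel count = 10

before carving: 64 voxels (4×4×4)
carve view 1 (along y, XZ-mask fill 8/16): 32 voxels remain
carve view 2 (along z, XY-mask fill 10/16): 24 voxels remain
carve view 3 (along x, YZ-mask fill 10/16): 10 voxels remain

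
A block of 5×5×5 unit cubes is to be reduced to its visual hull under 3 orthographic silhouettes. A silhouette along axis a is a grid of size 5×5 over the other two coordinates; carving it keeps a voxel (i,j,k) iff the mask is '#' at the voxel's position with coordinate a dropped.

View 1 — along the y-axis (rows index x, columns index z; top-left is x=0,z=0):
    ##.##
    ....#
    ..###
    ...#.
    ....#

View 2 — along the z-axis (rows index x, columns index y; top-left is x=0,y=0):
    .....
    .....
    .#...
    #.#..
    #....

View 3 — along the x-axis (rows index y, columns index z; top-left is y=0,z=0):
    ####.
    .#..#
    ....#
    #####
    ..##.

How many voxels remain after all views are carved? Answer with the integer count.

voxel count = 2

initial block: 5^3 = 125
step 1: project along y, AND mask (10/25) → |grid| = 50
step 2: project along z, AND mask (4/25) → |grid| = 6
step 3: project along x, AND mask (14/25) → |grid| = 2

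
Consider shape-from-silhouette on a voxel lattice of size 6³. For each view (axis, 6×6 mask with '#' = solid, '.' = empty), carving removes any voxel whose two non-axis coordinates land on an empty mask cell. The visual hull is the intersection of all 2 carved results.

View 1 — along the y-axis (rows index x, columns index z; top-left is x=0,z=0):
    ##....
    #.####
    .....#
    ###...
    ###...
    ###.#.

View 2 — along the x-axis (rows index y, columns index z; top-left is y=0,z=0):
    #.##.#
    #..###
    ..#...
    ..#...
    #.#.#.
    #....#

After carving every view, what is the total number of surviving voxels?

remaining voxels: 48

before carving: 216 voxels (6×6×6)
  1. axis=1 (XZ plane), |mask|=18  ⇒  voxels=108
  2. axis=0 (YZ plane), |mask|=15  ⇒  voxels=48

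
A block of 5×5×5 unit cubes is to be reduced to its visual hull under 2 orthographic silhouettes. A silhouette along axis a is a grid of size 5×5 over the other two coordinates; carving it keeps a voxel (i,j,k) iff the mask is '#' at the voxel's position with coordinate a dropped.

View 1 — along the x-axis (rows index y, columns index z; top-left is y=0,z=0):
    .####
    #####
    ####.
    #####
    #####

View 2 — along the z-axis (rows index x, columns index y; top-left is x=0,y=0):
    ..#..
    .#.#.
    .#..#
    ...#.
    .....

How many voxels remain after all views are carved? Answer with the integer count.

29 voxels

before carving: 125 voxels (5×5×5)
carve view 1 (along x, YZ-mask fill 23/25): 115 voxels remain
carve view 2 (along z, XY-mask fill 6/25): 29 voxels remain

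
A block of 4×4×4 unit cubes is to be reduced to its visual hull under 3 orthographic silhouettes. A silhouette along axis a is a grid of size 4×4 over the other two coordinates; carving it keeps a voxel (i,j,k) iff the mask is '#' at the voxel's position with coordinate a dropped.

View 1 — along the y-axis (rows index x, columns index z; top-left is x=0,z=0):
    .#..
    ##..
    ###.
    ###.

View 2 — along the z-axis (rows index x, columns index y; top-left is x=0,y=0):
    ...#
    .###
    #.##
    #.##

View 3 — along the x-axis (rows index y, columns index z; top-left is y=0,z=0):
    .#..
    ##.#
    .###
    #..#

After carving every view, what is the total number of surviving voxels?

12 voxels

initial block: 4^3 = 64
  1. axis=1 (XZ plane), |mask|=9  ⇒  voxels=36
  2. axis=2 (XY plane), |mask|=10  ⇒  voxels=25
  3. axis=0 (YZ plane), |mask|=9  ⇒  voxels=12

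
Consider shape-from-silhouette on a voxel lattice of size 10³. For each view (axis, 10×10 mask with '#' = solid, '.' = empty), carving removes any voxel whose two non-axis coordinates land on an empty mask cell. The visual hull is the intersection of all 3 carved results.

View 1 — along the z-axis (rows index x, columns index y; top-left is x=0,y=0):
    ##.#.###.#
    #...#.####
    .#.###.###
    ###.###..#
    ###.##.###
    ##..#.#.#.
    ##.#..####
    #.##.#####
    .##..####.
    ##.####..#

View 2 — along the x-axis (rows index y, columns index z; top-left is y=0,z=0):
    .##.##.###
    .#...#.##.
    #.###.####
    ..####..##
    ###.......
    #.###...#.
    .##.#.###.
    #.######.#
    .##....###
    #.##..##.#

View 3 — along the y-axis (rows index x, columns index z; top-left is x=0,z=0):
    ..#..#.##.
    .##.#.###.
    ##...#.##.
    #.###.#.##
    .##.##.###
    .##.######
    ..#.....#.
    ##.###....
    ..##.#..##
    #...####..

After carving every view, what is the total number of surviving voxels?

full grid |V| = 1000
step 1: project along z, AND mask (68/100) → |grid| = 680
step 2: project along x, AND mask (58/100) → |grid| = 390
step 3: project along y, AND mask (54/100) → |grid| = 214

voxel count = 214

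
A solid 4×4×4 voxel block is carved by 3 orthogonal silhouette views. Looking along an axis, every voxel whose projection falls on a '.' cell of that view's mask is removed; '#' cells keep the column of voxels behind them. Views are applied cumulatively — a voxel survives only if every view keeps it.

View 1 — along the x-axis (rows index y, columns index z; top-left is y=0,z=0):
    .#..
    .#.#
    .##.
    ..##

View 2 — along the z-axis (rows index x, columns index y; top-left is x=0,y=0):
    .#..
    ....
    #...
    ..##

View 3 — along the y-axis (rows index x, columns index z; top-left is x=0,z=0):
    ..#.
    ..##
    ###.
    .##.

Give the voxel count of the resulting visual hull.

4 voxels

initial block: 4^3 = 64
  1. axis=0 (YZ plane), |mask|=7  ⇒  voxels=28
  2. axis=2 (XY plane), |mask|=4  ⇒  voxels=7
  3. axis=1 (XZ plane), |mask|=8  ⇒  voxels=4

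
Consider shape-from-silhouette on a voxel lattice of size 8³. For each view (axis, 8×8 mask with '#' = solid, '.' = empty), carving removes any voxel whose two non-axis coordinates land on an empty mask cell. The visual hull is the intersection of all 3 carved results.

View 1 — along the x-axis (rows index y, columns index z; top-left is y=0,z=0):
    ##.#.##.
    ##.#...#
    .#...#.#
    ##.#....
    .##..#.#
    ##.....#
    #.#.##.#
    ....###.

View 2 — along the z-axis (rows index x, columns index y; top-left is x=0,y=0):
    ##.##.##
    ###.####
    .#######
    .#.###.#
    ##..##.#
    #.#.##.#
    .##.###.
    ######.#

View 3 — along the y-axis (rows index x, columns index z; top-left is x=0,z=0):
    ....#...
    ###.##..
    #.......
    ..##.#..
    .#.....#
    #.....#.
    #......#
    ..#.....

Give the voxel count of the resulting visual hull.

|visual hull| = 49

start: 8×8×8 = 512 voxels
after view 1 [x-axis, 30 of 64 cells solid] → remaining = 240
after view 2 [z-axis, 47 of 64 cells solid] → remaining = 174
after view 3 [y-axis, 17 of 64 cells solid] → remaining = 49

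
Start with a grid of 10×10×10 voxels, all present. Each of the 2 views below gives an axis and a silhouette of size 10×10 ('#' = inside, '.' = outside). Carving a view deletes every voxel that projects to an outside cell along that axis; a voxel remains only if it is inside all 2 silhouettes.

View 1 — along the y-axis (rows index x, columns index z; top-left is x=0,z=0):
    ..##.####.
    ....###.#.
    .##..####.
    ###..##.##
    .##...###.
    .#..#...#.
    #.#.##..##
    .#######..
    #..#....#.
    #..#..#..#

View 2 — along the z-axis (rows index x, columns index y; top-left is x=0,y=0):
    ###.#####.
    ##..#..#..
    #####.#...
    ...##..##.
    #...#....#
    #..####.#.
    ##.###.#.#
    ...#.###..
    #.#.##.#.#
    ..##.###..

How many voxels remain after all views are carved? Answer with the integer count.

remaining voxels: 269

before carving: 1000 voxels (10×10×10)
[1] y-view keeps 51 columns → grid now 510
[2] z-view keeps 53 columns → grid now 269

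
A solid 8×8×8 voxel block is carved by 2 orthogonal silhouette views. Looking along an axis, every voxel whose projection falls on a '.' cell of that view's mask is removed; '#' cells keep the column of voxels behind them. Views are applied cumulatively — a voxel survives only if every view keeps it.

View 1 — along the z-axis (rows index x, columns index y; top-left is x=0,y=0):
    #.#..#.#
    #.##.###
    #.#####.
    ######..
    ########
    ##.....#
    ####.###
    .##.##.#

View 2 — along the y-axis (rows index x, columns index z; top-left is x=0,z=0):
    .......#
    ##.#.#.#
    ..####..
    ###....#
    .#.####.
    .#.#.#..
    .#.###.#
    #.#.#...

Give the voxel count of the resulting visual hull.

181 voxels

full grid |V| = 512
  1. axis=2 (XY plane), |mask|=45  ⇒  voxels=360
  2. axis=1 (XZ plane), |mask|=30  ⇒  voxels=181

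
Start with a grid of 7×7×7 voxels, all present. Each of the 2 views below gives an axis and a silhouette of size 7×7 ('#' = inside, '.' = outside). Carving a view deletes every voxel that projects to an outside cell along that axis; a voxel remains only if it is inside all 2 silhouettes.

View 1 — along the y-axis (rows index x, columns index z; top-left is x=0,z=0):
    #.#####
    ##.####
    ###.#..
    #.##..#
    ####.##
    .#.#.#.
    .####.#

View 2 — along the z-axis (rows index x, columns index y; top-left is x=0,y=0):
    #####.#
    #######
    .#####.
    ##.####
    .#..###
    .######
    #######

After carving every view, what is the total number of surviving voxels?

full grid |V| = 343
carve view 1 (along y, XZ-mask fill 34/49): 238 voxels remain
carve view 2 (along z, XY-mask fill 41/49): 199 voxels remain

remaining voxels: 199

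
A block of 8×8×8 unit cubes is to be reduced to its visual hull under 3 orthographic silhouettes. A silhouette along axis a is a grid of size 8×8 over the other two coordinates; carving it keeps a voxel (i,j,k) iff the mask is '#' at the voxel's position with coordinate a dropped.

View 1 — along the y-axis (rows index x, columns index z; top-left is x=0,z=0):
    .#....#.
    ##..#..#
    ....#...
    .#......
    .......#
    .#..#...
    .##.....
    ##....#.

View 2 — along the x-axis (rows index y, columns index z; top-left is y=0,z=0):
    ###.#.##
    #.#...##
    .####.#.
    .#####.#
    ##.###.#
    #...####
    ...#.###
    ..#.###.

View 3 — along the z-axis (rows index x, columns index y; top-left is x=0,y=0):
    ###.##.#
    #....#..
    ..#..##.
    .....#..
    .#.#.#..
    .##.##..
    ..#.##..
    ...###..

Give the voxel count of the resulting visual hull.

remaining voxels: 33

initial block: 8^3 = 512
after view 1 [y-axis, 16 of 64 cells solid] → remaining = 128
after view 2 [x-axis, 40 of 64 cells solid] → remaining = 79
after view 3 [z-axis, 25 of 64 cells solid] → remaining = 33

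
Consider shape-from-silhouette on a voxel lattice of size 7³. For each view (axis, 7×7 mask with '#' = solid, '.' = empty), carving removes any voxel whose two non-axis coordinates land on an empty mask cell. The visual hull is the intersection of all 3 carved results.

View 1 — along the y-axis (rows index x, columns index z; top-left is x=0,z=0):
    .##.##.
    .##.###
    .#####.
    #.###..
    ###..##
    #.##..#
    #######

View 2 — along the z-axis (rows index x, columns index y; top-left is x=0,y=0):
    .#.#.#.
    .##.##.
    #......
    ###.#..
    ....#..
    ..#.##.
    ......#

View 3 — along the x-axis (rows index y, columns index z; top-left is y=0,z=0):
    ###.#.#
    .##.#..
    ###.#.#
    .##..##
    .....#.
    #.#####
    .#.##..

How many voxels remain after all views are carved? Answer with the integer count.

initial block: 7^3 = 343
after view 1 [y-axis, 34 of 49 cells solid] → remaining = 238
after view 2 [z-axis, 17 of 49 cells solid] → remaining = 77
after view 3 [x-axis, 27 of 49 cells solid] → remaining = 43

remaining voxels: 43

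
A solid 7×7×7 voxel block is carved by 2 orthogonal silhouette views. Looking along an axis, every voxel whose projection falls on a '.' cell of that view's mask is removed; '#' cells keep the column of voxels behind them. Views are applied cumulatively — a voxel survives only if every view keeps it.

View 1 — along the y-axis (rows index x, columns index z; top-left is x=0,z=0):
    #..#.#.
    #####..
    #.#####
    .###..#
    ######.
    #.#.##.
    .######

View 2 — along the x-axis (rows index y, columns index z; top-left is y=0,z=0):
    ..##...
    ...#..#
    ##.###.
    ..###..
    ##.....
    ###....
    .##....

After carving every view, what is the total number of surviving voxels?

full grid |V| = 343
  1. axis=1 (XZ plane), |mask|=34  ⇒  voxels=238
  2. axis=0 (YZ plane), |mask|=19  ⇒  voxels=97

voxel count = 97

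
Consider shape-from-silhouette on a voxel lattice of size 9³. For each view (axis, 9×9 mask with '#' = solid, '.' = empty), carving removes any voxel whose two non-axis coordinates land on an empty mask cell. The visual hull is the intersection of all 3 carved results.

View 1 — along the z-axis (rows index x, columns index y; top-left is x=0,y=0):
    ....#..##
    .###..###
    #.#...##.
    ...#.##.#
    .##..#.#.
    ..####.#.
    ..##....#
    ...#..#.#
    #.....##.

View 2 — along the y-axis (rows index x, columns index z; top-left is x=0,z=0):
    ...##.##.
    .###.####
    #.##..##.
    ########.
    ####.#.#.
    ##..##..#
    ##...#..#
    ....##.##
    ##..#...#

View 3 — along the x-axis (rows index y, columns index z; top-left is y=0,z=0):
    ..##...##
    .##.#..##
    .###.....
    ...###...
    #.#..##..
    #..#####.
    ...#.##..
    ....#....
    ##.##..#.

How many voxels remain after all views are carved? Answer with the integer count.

74 voxels

full grid |V| = 729
step 1: project along z, AND mask (35/81) → |grid| = 315
step 2: project along y, AND mask (47/81) → |grid| = 191
step 3: project along x, AND mask (34/81) → |grid| = 74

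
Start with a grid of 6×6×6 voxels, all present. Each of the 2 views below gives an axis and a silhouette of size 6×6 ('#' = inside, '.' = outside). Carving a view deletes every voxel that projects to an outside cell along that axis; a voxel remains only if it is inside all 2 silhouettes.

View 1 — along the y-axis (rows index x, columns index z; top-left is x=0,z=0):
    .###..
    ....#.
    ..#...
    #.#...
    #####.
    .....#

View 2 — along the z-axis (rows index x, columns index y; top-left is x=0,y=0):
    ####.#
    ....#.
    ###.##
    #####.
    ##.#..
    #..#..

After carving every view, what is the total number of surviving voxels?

before carving: 216 voxels (6×6×6)
carve view 1 (along y, XZ-mask fill 13/36): 78 voxels remain
carve view 2 (along z, XY-mask fill 21/36): 48 voxels remain

voxel count = 48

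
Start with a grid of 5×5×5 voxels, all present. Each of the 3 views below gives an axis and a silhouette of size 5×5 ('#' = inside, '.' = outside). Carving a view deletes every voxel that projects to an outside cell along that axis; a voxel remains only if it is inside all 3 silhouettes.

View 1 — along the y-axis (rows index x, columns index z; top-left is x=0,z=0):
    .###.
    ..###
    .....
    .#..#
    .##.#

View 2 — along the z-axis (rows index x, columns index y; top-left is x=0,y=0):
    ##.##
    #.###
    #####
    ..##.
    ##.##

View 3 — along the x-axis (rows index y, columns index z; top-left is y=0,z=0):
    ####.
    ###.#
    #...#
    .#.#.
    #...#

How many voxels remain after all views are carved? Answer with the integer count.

|visual hull| = 21

before carving: 125 voxels (5×5×5)
V1 y: intersect with XZ mask (11 set) -- 55 left
V2 z: intersect with XY mask (19 set) -- 40 left
V3 x: intersect with YZ mask (14 set) -- 21 left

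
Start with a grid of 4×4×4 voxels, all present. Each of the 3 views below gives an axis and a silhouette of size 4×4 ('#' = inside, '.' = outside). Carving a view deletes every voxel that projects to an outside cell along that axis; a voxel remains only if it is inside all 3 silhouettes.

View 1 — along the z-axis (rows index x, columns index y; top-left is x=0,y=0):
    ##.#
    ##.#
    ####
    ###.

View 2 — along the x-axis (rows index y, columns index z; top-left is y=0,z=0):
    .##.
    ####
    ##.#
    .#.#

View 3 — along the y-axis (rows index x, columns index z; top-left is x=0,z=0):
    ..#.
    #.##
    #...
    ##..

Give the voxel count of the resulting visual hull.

14 voxels

before carving: 64 voxels (4×4×4)
step 1: project along z, AND mask (13/16) → |grid| = 52
step 2: project along x, AND mask (11/16) → |grid| = 36
step 3: project along y, AND mask (7/16) → |grid| = 14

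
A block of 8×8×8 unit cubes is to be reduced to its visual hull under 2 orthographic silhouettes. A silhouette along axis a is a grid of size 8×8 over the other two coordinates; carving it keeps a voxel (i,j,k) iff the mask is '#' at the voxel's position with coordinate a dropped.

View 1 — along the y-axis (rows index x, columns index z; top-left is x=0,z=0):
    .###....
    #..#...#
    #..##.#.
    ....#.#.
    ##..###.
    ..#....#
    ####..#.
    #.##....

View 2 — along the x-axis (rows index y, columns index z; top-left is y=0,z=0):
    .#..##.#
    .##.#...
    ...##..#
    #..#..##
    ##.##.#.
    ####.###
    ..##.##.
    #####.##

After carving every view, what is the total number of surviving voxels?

start: 8×8×8 = 512 voxels
  1. axis=1 (XZ plane), |mask|=27  ⇒  voxels=216
  2. axis=0 (YZ plane), |mask|=37  ⇒  voxels=129

|visual hull| = 129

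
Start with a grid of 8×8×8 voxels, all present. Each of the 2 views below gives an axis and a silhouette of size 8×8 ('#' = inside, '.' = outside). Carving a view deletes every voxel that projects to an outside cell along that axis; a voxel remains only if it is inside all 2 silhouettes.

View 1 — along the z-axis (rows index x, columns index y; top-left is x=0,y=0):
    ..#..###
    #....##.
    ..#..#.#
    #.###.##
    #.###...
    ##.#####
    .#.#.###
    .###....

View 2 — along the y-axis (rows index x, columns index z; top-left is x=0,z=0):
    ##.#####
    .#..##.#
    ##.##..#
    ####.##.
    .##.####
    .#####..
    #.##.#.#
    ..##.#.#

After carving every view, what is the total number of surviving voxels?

before carving: 512 voxels (8×8×8)
[1] z-view keeps 35 columns → grid now 280
[2] y-view keeps 42 columns → grid now 187

remaining voxels: 187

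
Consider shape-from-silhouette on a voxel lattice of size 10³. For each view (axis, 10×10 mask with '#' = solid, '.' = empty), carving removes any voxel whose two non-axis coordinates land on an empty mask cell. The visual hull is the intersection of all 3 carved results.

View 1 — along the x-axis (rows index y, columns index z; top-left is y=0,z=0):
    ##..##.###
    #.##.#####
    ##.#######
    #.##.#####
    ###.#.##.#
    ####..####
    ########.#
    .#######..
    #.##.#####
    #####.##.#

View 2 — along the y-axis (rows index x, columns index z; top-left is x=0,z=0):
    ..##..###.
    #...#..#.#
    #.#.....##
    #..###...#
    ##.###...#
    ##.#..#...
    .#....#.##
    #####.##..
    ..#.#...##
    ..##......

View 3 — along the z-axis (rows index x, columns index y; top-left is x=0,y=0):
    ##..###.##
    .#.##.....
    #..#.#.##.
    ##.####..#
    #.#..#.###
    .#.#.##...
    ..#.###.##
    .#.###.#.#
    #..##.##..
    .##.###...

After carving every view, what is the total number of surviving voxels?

voxel count = 200

before carving: 1000 voxels (10×10×10)
step 1: project along x, AND mask (79/100) → |grid| = 790
step 2: project along y, AND mask (45/100) → |grid| = 358
step 3: project along z, AND mask (54/100) → |grid| = 200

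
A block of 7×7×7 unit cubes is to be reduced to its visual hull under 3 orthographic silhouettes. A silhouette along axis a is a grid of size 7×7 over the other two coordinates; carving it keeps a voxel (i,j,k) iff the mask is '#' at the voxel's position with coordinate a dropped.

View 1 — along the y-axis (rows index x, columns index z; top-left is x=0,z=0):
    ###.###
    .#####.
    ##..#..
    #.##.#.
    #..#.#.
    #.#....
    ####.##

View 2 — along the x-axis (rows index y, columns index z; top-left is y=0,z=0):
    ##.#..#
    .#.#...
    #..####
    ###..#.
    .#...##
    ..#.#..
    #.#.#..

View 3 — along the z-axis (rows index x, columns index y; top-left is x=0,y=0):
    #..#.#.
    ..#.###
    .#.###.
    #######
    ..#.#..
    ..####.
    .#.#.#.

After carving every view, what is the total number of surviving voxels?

remaining voxels: 51

start: 7×7×7 = 343 voxels
carve view 1 (along y, XZ-mask fill 29/49): 203 voxels remain
carve view 2 (along x, YZ-mask fill 23/49): 97 voxels remain
carve view 3 (along z, XY-mask fill 27/49): 51 voxels remain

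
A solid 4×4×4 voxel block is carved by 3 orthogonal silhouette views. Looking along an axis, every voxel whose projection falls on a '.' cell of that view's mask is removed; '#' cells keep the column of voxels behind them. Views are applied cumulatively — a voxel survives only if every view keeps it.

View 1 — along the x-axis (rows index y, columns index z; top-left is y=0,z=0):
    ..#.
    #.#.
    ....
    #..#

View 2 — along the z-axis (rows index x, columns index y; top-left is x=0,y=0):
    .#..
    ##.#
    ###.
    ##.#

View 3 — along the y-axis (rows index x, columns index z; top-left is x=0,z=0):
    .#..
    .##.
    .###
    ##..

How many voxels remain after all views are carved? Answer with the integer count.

initial block: 4^3 = 64
  1. axis=0 (YZ plane), |mask|=5  ⇒  voxels=20
  2. axis=2 (XY plane), |mask|=10  ⇒  voxels=15
  3. axis=1 (XZ plane), |mask|=8  ⇒  voxels=6

|visual hull| = 6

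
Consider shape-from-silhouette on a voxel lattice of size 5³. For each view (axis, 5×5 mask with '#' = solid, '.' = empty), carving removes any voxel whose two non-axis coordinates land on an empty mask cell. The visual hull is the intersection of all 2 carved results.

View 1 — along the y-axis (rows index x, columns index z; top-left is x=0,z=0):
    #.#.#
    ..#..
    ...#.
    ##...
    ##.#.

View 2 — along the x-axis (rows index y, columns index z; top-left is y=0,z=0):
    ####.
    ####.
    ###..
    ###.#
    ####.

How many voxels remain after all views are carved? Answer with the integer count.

42 voxels

before carving: 125 voxels (5×5×5)
[1] y-view keeps 10 columns → grid now 50
[2] x-view keeps 19 columns → grid now 42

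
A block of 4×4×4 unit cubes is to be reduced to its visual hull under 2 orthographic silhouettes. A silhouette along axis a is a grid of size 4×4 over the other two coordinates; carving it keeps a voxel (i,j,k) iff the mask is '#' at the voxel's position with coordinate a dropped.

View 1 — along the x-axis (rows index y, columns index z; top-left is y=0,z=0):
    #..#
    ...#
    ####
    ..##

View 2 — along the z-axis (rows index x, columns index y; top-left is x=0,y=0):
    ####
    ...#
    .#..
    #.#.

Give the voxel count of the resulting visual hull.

|visual hull| = 18

before carving: 64 voxels (4×4×4)
carve view 1 (along x, YZ-mask fill 9/16): 36 voxels remain
carve view 2 (along z, XY-mask fill 8/16): 18 voxels remain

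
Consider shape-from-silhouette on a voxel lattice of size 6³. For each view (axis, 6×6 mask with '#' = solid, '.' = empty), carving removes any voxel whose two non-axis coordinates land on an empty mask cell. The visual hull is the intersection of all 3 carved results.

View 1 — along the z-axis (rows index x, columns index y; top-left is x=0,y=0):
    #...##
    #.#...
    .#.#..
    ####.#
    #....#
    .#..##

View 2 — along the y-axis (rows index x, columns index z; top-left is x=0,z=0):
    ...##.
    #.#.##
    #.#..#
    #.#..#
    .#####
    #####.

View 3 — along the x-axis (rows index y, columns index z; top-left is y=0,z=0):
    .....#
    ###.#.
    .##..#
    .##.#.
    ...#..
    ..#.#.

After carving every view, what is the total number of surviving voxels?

full grid |V| = 216
[1] z-view keeps 17 columns → grid now 102
[2] y-view keeps 22 columns → grid now 60
[3] x-view keeps 14 columns → grid now 25

voxel count = 25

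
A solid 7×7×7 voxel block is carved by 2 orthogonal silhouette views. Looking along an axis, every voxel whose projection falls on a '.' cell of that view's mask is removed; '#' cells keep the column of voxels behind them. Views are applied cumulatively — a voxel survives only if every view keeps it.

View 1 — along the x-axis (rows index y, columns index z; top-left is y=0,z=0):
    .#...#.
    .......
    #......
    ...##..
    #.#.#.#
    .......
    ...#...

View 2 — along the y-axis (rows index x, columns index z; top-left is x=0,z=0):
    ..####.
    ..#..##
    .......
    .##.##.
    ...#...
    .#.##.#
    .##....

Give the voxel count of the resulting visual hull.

before carving: 343 voxels (7×7×7)
after view 1 [x-axis, 10 of 49 cells solid] → remaining = 70
after view 2 [y-axis, 18 of 49 cells solid] → remaining = 24

remaining voxels: 24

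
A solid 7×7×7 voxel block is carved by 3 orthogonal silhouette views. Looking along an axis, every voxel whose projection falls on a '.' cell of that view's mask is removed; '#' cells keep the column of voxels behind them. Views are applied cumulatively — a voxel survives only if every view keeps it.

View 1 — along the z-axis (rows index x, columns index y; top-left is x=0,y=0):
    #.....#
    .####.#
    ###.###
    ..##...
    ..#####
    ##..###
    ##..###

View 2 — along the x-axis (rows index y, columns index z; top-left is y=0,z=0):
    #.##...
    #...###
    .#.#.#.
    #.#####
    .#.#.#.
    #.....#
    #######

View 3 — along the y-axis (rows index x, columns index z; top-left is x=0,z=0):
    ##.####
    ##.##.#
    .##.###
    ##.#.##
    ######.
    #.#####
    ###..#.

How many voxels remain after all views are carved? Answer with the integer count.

start: 7×7×7 = 343 voxels
[1] z-view keeps 30 columns → grid now 210
[2] x-view keeps 28 columns → grid now 123
[3] y-view keeps 37 columns → grid now 91

remaining voxels: 91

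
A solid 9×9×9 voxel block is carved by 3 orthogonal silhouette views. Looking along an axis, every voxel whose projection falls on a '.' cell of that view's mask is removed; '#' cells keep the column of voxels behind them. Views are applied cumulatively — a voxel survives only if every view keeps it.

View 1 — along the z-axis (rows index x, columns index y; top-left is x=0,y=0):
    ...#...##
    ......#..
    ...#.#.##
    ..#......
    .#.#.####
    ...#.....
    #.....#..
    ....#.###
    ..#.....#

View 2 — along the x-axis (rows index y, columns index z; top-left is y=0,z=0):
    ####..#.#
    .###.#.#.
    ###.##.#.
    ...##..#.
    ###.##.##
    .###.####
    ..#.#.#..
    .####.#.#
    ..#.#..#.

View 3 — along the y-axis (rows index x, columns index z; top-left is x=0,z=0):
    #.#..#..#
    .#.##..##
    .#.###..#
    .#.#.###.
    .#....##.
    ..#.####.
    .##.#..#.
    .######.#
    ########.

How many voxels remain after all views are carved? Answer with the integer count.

start: 9×9×9 = 729 voxels
[1] z-view keeps 24 columns → grid now 216
[2] x-view keeps 46 columns → grid now 107
[3] y-view keeps 46 columns → grid now 59

remaining voxels: 59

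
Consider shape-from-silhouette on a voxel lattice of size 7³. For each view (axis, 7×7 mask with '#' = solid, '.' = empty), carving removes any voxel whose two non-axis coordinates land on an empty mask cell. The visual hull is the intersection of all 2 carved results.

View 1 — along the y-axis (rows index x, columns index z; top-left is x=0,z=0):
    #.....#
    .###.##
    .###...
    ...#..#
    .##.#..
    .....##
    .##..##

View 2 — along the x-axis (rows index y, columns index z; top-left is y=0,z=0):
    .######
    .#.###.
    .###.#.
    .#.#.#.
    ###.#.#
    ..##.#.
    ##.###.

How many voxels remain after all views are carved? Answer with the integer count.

|visual hull| = 92

full grid |V| = 343
[1] y-view keeps 21 columns → grid now 147
[2] x-view keeps 30 columns → grid now 92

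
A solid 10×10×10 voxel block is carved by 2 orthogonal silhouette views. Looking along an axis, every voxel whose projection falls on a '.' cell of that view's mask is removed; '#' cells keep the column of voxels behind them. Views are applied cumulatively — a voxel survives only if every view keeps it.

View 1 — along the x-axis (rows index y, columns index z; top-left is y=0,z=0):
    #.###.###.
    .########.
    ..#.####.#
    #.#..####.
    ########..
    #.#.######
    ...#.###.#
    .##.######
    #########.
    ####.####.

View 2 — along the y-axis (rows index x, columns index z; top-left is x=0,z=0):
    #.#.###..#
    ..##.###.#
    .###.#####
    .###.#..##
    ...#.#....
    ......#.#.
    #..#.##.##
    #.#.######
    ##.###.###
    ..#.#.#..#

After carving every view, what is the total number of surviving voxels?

full grid |V| = 1000
[1] x-view keeps 73 columns → grid now 730
[2] y-view keeps 56 columns → grid now 413

voxel count = 413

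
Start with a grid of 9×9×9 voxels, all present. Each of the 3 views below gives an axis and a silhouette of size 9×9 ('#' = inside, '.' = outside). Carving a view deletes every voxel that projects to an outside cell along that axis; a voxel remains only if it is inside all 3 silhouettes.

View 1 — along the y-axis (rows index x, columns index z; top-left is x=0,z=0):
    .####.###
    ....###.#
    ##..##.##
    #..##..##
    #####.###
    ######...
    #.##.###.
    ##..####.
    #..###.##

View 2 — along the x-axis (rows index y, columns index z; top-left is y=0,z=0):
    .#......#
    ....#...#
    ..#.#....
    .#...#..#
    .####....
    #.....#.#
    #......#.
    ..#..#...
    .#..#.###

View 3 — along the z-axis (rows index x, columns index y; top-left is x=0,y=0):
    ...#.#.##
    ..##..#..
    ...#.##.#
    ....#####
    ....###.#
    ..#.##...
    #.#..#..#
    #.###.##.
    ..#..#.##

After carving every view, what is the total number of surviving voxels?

voxel count = 75

start: 9×9×9 = 729 voxels
  1. axis=1 (XZ plane), |mask|=54  ⇒  voxels=486
  2. axis=0 (YZ plane), |mask|=25  ⇒  voxels=150
  3. axis=2 (XY plane), |mask|=37  ⇒  voxels=75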